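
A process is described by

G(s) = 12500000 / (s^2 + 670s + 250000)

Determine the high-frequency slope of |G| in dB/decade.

-40 dB/decade

Each pole contributes −20 dB/decade at high frequency; each zero contributes +20 dB/decade.
Net: 0 zero(s) − 2 pole(s) → -40 dB/decade.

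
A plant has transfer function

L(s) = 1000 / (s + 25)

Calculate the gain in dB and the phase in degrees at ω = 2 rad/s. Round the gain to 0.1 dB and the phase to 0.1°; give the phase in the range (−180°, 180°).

Substitute s = j2:
Numerator: 1000 = 1000 + j0
Denominator: (j2) + 25 = 25 + j2
|N| = √(1000² + 0²) ≈ 1000, ∠N ≈ 0.00°
|D| = √(25² + 2²) ≈ 25.08, ∠D ≈ 4.57°
|L| = 1000 / 25.08 ≈ 39.872
Gain = 20 log₁₀(39.872) ≈ 32.01 dB
∠L = 0.00° − 4.57° = -4.57°

32.0 dB, -4.6°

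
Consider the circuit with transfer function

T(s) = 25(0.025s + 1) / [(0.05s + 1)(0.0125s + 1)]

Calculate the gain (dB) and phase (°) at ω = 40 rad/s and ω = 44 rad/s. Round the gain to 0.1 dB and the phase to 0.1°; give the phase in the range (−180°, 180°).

ω = 40: 23.0 dB, -45.0°; ω = 44: 22.6 dB, -46.6°

At ω = 40 rad/s:
zero (1 + j40·0.025) = 1 + j1 → |·| ≈ 1.4142, ∠ ≈ 45.00°
pole (1 + j40·0.05) = 1 + j2 → |·| ≈ 2.2361, ∠ ≈ 63.43°
pole (1 + j40·0.0125) = 1 + j0.5 → |·| ≈ 1.118, ∠ ≈ 26.57°
|T| = 25 · 1.4142 / (2.2361 · 1.118) ≈ 14.142
Gain = 20 log₁₀(14.142) ≈ 23.01 dB
∠T = (45.00°) − (63.43° + 26.57°) = -45.00°

At ω = 44 rad/s:
zero (1 + j44·0.025) = 1 + j1.1 → |·| ≈ 1.4866, ∠ ≈ 47.73°
pole (1 + j44·0.05) = 1 + j2.2 → |·| ≈ 2.4166, ∠ ≈ 65.56°
pole (1 + j44·0.0125) = 1 + j0.55 → |·| ≈ 1.1413, ∠ ≈ 28.81°
|T| = 25 · 1.4866 / (2.4166 · 1.1413) ≈ 13.475
Gain = 20 log₁₀(13.475) ≈ 22.59 dB
∠T = (47.73°) − (65.56° + 28.81°) = -46.64°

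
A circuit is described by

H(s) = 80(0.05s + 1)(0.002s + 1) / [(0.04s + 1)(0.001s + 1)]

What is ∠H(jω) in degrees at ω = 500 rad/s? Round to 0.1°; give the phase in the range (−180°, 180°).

19.0°

At ω = 500 rad/s:
zero (1 + j500·0.05) = 1 + j25 → |·| ≈ 25.02, ∠ ≈ 87.71°
zero (1 + j500·0.002) = 1 + j1 → |·| ≈ 1.4142, ∠ ≈ 45.00°
pole (1 + j500·0.04) = 1 + j20 → |·| ≈ 20.025, ∠ ≈ 87.14°
pole (1 + j500·0.001) = 1 + j0.5 → |·| ≈ 1.118, ∠ ≈ 26.57°
∠H = (87.71° + 45.00°) − (87.14° + 26.57°) = 19.00°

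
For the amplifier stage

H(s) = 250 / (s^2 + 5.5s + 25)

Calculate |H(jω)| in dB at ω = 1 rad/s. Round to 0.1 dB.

20.1 dB

At s = jω = j1:
quadratic: (j1)² + 5.5·j1 + 25 = 24 + j5.5 → |·| ≈ 24.622, ∠ ≈ 12.91°
|H| = 250 / 24.622 ≈ 10.154
Gain = 20 log₁₀(10.154) ≈ 20.13 dB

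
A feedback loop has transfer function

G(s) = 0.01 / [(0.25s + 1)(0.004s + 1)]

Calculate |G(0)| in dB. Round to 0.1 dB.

G(0) = 0.01 · 1 / 1 = 0.01
20 log₁₀(0.01) ≈ -40.00 dB

-40.0 dB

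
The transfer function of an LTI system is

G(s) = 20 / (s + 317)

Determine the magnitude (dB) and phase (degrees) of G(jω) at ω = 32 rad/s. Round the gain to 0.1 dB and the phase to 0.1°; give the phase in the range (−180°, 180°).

-24.0 dB, -5.8°

At s = jω = j32:
pole (s+317): 317 + j32 → |·| = √(317²+32²) = √101513 ≈ 318.61, ∠ = arctan(32/317) ≈ 5.76°
|G| = 20 / 318.61 ≈ 0.062773
Gain = 20 log₁₀(0.062773) ≈ -24.04 dB
∠G = 0.00° − 5.76° = -5.76°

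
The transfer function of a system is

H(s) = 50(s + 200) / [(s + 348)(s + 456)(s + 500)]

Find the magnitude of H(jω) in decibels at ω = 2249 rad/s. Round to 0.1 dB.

-100.6 dB

At s = jω = j2249:
zero (s+200): 200 + j2249 → |·| = √(200²+2249²) = √5098001 ≈ 2257.9, ∠ = arctan(2249/200) ≈ 84.92°
pole (s+348): 348 + j2249 → |·| = √(348²+2249²) = √5179105 ≈ 2275.8, ∠ = arctan(2249/348) ≈ 81.20°
pole (s+456): 456 + j2249 → |·| = √(456²+2249²) = √5265937 ≈ 2294.8, ∠ = arctan(2249/456) ≈ 78.54°
pole (s+500): 500 + j2249 → |·| = √(500²+2249²) = √5308001 ≈ 2303.9, ∠ = arctan(2249/500) ≈ 77.47°
|H| = 50 · 2257.9 / 1.2032e+10 ≈ 9.3829e-06
Gain = 20 log₁₀(9.3829e-06) ≈ -100.55 dB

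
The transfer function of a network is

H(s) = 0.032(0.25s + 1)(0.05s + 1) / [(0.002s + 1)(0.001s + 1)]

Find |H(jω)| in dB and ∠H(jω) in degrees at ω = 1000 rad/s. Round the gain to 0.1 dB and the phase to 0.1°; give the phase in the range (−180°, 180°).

42.0 dB, 70.2°

At ω = 1000 rad/s:
zero (1 + j1000·0.25) = 1 + j250 → |·| ≈ 250, ∠ ≈ 89.77°
zero (1 + j1000·0.05) = 1 + j50 → |·| ≈ 50.01, ∠ ≈ 88.85°
pole (1 + j1000·0.002) = 1 + j2 → |·| ≈ 2.2361, ∠ ≈ 63.43°
pole (1 + j1000·0.001) = 1 + j1 → |·| ≈ 1.4142, ∠ ≈ 45.00°
|H| = 0.032 · 250 · 50.01 / (2.2361 · 1.4142) ≈ 126.52
Gain = 20 log₁₀(126.52) ≈ 42.04 dB
∠H = (89.77° + 88.85°) − (63.43° + 45.00°) = 70.19°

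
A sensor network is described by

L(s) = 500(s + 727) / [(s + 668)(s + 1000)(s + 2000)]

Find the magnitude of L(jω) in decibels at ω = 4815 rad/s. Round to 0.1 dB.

At s = jω = j4815:
zero (s+727): 727 + j4815 → |·| = √(727²+4815²) = √23712754 ≈ 4869.6, ∠ = arctan(4815/727) ≈ 81.41°
pole (s+668): 668 + j4815 → |·| = √(668²+4815²) = √23630449 ≈ 4861.1, ∠ = arctan(4815/668) ≈ 82.10°
pole (s+1000): 1000 + j4815 → |·| = √(1000²+4815²) = √24184225 ≈ 4917.7, ∠ = arctan(4815/1000) ≈ 78.27°
pole (s+2000): 2000 + j4815 → |·| = √(2000²+4815²) = √27184225 ≈ 5213.8, ∠ = arctan(4815/2000) ≈ 67.44°
|L| = 500 · 4869.6 / 1.2464e+11 ≈ 1.9535e-05
Gain = 20 log₁₀(1.9535e-05) ≈ -94.18 dB

-94.2 dB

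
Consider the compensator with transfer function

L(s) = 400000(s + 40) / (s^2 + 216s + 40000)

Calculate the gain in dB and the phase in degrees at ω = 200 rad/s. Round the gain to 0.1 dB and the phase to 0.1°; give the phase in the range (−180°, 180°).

65.5 dB, -11.3°

At s = jω = j200:
zero (s+40): 40 + j200 → |·| = √(40²+200²) = √41600 ≈ 203.96, ∠ = arctan(200/40) ≈ 78.69°
quadratic: (j200)² + 216·j200 + 40000 = 0 + j43200 → |·| ≈ 43200, ∠ ≈ 90.00°
|L| = 400000 · 203.96 / 43200 ≈ 1888.5
Gain = 20 log₁₀(1888.5) ≈ 65.52 dB
∠L = 78.69° − 90.00° = -11.31°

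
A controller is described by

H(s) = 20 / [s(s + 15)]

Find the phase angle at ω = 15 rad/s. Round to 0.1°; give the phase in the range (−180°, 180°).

-135.0°

At s = jω = j15:
pole (s+15): 15 + j15 → |·| = √(15²+15²) = √450 ≈ 21.213, ∠ = arctan(15/15) ≈ 45.00°
pole at origin: |s| = 15, ∠ = 90.00° (in denominator)
∠H = 0.00° − 135.00° = -135.00°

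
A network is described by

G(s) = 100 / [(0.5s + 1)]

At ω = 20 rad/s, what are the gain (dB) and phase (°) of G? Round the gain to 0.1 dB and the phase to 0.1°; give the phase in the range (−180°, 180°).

At ω = 20 rad/s:
pole (1 + j20·0.5) = 1 + j10 → |·| ≈ 10.05, ∠ ≈ 84.29°
|G| = 100 · 1 / (10.05) ≈ 9.9502
Gain = 20 log₁₀(9.9502) ≈ 19.96 dB
∠G = (0°) − (84.29°) = -84.29°

20.0 dB, -84.3°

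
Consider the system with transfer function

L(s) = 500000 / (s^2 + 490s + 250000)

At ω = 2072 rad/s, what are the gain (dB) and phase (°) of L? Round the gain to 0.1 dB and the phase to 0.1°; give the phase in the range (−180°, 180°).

At s = jω = j2072:
quadratic: (j2072)² + 490·j2072 + 250000 = -4043184 + j1015280 → |·| ≈ 4.1687e+06, ∠ ≈ 165.90°
|L| = 500000 / 4.1687e+06 ≈ 0.11994
Gain = 20 log₁₀(0.11994) ≈ -18.42 dB
∠L = 0.00° − 165.90° = -165.90°

-18.4 dB, -165.9°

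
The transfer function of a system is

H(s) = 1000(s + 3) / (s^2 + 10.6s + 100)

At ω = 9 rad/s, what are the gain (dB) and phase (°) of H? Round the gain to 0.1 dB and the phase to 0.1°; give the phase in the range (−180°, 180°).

39.8 dB, -7.2°

At s = jω = j9:
zero (s+3): 3 + j9 → |·| = √(3²+9²) = √90 ≈ 9.4868, ∠ = arctan(9/3) ≈ 71.57°
quadratic: (j9)² + 10.6·j9 + 100 = 19 + j95.4 → |·| ≈ 97.274, ∠ ≈ 78.74°
|H| = 1000 · 9.4868 / 97.274 ≈ 97.527
Gain = 20 log₁₀(97.527) ≈ 39.78 dB
∠H = 71.57° − 78.74° = -7.17°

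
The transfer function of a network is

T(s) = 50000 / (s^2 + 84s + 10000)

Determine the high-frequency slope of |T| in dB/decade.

-40 dB/decade

Each pole contributes −20 dB/decade at high frequency; each zero contributes +20 dB/decade.
Net: 0 zero(s) − 2 pole(s) → -40 dB/decade.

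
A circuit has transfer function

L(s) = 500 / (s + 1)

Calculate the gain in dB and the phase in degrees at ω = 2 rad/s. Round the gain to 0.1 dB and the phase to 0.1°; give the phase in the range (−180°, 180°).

At s = jω = j2:
pole (s+1): 1 + j2 → |·| = √(1²+2²) = √5 ≈ 2.2361, ∠ = arctan(2/1) ≈ 63.43°
|L| = 500 / 2.2361 ≈ 223.6
Gain = 20 log₁₀(223.6) ≈ 46.99 dB
∠L = 0.00° − 63.43° = -63.43°

47.0 dB, -63.4°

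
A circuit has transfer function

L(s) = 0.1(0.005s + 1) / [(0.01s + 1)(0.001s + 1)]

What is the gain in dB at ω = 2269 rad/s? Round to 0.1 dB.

-33.9 dB

At ω = 2269 rad/s:
zero (1 + j2269·0.005) = 1 + j11.345 → |·| ≈ 11.389, ∠ ≈ 84.96°
pole (1 + j2269·0.01) = 1 + j22.69 → |·| ≈ 22.712, ∠ ≈ 87.48°
pole (1 + j2269·0.001) = 1 + j2.269 → |·| ≈ 2.4796, ∠ ≈ 66.22°
|L| = 0.1 · 11.389 / (22.712 · 2.4796) ≈ 0.020223
Gain = 20 log₁₀(0.020223) ≈ -33.88 dB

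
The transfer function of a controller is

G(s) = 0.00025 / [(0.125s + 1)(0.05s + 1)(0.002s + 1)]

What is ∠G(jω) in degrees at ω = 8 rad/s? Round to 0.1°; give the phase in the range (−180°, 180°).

-67.7°

At ω = 8 rad/s:
pole (1 + j8·0.125) = 1 + j1 → |·| ≈ 1.4142, ∠ ≈ 45.00°
pole (1 + j8·0.05) = 1 + j0.4 → |·| ≈ 1.077, ∠ ≈ 21.80°
pole (1 + j8·0.002) = 1 + j0.016 → |·| ≈ 1.0001, ∠ ≈ 0.92°
∠G = (0°) − (45.00° + 21.80° + 0.92°) = -67.72°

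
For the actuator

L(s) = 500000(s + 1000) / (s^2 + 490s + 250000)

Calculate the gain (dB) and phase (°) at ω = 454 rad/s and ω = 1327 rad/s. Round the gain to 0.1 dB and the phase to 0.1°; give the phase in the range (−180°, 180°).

At s = jω = j454:
zero (s+1000): 1000 + j454 → |·| = √(1000²+454²) = √1206116 ≈ 1098.2, ∠ = arctan(454/1000) ≈ 24.42°
quadratic: (j454)² + 490·j454 + 250000 = 43884 + j222460 → |·| ≈ 2.2675e+05, ∠ ≈ 78.84°
|L| = 500000 · 1098.2 / 2.2675e+05 ≈ 2421.6
Gain = 20 log₁₀(2421.6) ≈ 67.68 dB
∠L = 24.42° − 78.84° = -54.42°

At s = jω = j1327:
zero (s+1000): 1000 + j1327 → |·| = √(1000²+1327²) = √2760929 ≈ 1661.6, ∠ = arctan(1327/1000) ≈ 53.00°
quadratic: (j1327)² + 490·j1327 + 250000 = -1510929 + j650230 → |·| ≈ 1.6449e+06, ∠ ≈ 156.72°
|L| = 500000 · 1661.6 / 1.6449e+06 ≈ 505.08
Gain = 20 log₁₀(505.08) ≈ 54.07 dB
∠L = 53.00° − 156.72° = -103.72°

ω = 454: 67.7 dB, -54.4°; ω = 1327: 54.1 dB, -103.7°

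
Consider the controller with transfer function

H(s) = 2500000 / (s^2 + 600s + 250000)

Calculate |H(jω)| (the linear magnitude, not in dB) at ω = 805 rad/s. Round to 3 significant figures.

3.99

At s = jω = j805:
quadratic: (j805)² + 600·j805 + 250000 = -398025 + j483000 → |·| ≈ 6.2587e+05, ∠ ≈ 129.49°
|H| = 2500000 / 6.2587e+05 ≈ 3.9944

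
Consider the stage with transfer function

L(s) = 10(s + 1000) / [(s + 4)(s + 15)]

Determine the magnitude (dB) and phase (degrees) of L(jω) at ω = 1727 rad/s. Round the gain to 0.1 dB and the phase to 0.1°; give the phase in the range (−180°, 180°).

-43.5 dB, -119.4°

At s = jω = j1727:
zero (s+1000): 1000 + j1727 → |·| = √(1000²+1727²) = √3982529 ≈ 1995.6, ∠ = arctan(1727/1000) ≈ 59.93°
pole (s+4): 4 + j1727 → |·| = √(4²+1727²) = √2982545 ≈ 1727, ∠ = arctan(1727/4) ≈ 89.87°
pole (s+15): 15 + j1727 → |·| = √(15²+1727²) = √2982754 ≈ 1727.1, ∠ = arctan(1727/15) ≈ 89.50°
|L| = 10 · 1995.6 / 2.9827e+06 ≈ 0.0066906
Gain = 20 log₁₀(0.0066906) ≈ -43.49 dB
∠L = 59.93° − 179.37° = -119.44°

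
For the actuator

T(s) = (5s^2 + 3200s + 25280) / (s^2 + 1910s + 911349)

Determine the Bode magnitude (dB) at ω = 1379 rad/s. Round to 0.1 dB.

Substitute s = j1379:
Numerator: 5(j1379)^2 + 3200(j1379) + 25280 = -9482925 + j4412800
Denominator: (j1379)^2 + 1910(j1379) + 911349 = -990292 + j2633890
|N| = √(9482925² + 4412800²) ≈ 1.0459e+07, ∠N ≈ 155.05°
|D| = √(990292² + 2633890²) ≈ 2.8139e+06, ∠D ≈ 110.61°
|T| = 1.0459e+07 / 2.8139e+06 ≈ 3.7169
Gain = 20 log₁₀(3.7169) ≈ 11.40 dB

11.4 dB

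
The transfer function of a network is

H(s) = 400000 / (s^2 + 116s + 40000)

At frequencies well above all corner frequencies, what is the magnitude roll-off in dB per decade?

Each pole contributes −20 dB/decade at high frequency; each zero contributes +20 dB/decade.
Net: 0 zero(s) − 2 pole(s) → -40 dB/decade.

-40 dB/decade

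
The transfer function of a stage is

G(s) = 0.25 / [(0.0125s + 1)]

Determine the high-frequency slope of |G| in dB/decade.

Each pole contributes −20 dB/decade at high frequency; each zero contributes +20 dB/decade.
Net: 0 zero(s) − 1 pole(s) → -20 dB/decade.

-20 dB/decade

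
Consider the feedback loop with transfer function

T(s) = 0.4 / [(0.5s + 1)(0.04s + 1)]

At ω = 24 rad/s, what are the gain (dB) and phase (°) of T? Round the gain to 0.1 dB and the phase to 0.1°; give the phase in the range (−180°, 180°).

-32.4 dB, -129.1°

At ω = 24 rad/s:
pole (1 + j24·0.5) = 1 + j12 → |·| ≈ 12.042, ∠ ≈ 85.24°
pole (1 + j24·0.04) = 1 + j0.96 → |·| ≈ 1.3862, ∠ ≈ 43.83°
|T| = 0.4 · 1 / (12.042 · 1.3862) ≈ 0.023963
Gain = 20 log₁₀(0.023963) ≈ -32.41 dB
∠T = (0°) − (85.24° + 43.83°) = -129.07°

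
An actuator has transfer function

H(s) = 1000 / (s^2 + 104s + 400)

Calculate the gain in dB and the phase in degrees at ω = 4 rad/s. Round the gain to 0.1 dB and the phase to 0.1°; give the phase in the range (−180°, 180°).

Substitute s = j4:
Numerator: 1000 = 1000 + j0
Denominator: (j4)^2 + 104(j4) + 400 = 384 + j416
|N| = √(1000² + 0²) ≈ 1000, ∠N ≈ 0.00°
|D| = √(384² + 416²) ≈ 566.14, ∠D ≈ 47.29°
|H| = 1000 / 566.14 ≈ 1.7663
Gain = 20 log₁₀(1.7663) ≈ 4.94 dB
∠H = 0.00° − 47.29° = -47.29°

4.9 dB, -47.3°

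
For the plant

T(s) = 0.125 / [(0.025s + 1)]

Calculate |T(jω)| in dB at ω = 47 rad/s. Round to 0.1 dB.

-21.8 dB

At ω = 47 rad/s:
pole (1 + j47·0.025) = 1 + j1.175 → |·| ≈ 1.5429, ∠ ≈ 49.60°
|T| = 0.125 · 1 / (1.5429) ≈ 0.081016
Gain = 20 log₁₀(0.081016) ≈ -21.83 dB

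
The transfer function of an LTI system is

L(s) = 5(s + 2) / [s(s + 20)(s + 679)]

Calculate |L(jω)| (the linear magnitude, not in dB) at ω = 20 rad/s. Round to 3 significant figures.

At s = jω = j20:
zero (s+2): 2 + j20 → |·| = √(2²+20²) = √404 ≈ 20.1, ∠ = arctan(20/2) ≈ 84.29°
pole (s+20): 20 + j20 → |·| = √(20²+20²) = √800 ≈ 28.284, ∠ = arctan(20/20) ≈ 45.00°
pole (s+679): 679 + j20 → |·| = √(679²+20²) = √461441 ≈ 679.29, ∠ = arctan(20/679) ≈ 1.69°
pole at origin: |s| = 20, ∠ = 90.00° (in denominator)
|L| = 5 · 20.1 / 3.8426e+05 ≈ 0.00026154

0.000262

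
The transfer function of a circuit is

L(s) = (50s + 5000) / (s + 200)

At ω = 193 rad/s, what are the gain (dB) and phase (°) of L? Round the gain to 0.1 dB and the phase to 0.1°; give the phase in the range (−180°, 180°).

31.8 dB, 18.6°

Substitute s = j193:
Numerator: 50(j193) + 5000 = 5000 + j9650
Denominator: (j193) + 200 = 200 + j193
|N| = √(5000² + 9650²) ≈ 10868, ∠N ≈ 62.61°
|D| = √(200² + 193²) ≈ 277.94, ∠D ≈ 43.98°
|L| = 10868 / 277.94 ≈ 39.102
Gain = 20 log₁₀(39.102) ≈ 31.84 dB
∠L = 62.61° − 43.98° = 18.63°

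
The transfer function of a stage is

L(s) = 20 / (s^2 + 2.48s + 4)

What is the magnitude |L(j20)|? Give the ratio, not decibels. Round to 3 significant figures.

At s = jω = j20:
quadratic: (j20)² + 2.48·j20 + 4 = -396 + j49.6 → |·| ≈ 399.09, ∠ ≈ 172.86°
|L| = 20 / 399.09 ≈ 0.050114

0.0501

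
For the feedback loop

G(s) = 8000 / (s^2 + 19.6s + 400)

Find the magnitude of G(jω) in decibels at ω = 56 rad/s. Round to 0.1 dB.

At s = jω = j56:
quadratic: (j56)² + 19.6·j56 + 400 = -2736 + j1097.6 → |·| ≈ 2948, ∠ ≈ 158.14°
|G| = 8000 / 2948 ≈ 2.7137
Gain = 20 log₁₀(2.7137) ≈ 8.67 dB

8.7 dB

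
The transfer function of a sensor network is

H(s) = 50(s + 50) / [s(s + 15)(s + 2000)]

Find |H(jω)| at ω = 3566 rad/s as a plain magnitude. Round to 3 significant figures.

3.43e-06

At s = jω = j3566:
zero (s+50): 50 + j3566 → |·| = √(50²+3566²) = √12718856 ≈ 3566.4, ∠ = arctan(3566/50) ≈ 89.20°
pole (s+15): 15 + j3566 → |·| = √(15²+3566²) = √12716581 ≈ 3566, ∠ = arctan(3566/15) ≈ 89.76°
pole (s+2000): 2000 + j3566 → |·| = √(2000²+3566²) = √16716356 ≈ 4088.6, ∠ = arctan(3566/2000) ≈ 60.71°
pole at origin: |s| = 3566, ∠ = 90.00° (in denominator)
|H| = 50 · 3566.4 / 5.1992e+10 ≈ 3.4298e-06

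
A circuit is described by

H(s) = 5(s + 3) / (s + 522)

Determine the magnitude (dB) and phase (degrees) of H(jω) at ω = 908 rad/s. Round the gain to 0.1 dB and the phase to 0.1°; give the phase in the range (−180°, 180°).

At s = jω = j908:
zero (s+3): 3 + j908 → |·| = √(3²+908²) = √824473 ≈ 908, ∠ = arctan(908/3) ≈ 89.81°
pole (s+522): 522 + j908 → |·| = √(522²+908²) = √1096948 ≈ 1047.4, ∠ = arctan(908/522) ≈ 60.11°
|H| = 5 · 908 / 1047.4 ≈ 4.3345
Gain = 20 log₁₀(4.3345) ≈ 12.74 dB
∠H = 89.81° − 60.11° = 29.70°

12.7 dB, 29.7°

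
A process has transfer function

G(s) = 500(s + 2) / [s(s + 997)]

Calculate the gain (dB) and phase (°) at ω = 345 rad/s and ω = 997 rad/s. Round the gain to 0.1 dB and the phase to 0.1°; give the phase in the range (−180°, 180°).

ω = 345: -6.5 dB, -19.4°; ω = 997: -9.0 dB, -45.1°

At s = jω = j345:
zero (s+2): 2 + j345 → |·| = √(2²+345²) = √119029 ≈ 345.01, ∠ = arctan(345/2) ≈ 89.67°
pole (s+997): 997 + j345 → |·| = √(997²+345²) = √1113034 ≈ 1055, ∠ = arctan(345/997) ≈ 19.09°
pole at origin: |s| = 345, ∠ = 90.00° (in denominator)
|G| = 500 · 345.01 / 3.6398e+05 ≈ 0.47394
Gain = 20 log₁₀(0.47394) ≈ -6.49 dB
∠G = 89.67° − 109.09° = -19.42°

At s = jω = j997:
zero (s+2): 2 + j997 → |·| = √(2²+997²) = √994013 ≈ 997, ∠ = arctan(997/2) ≈ 89.89°
pole (s+997): 997 + j997 → |·| = √(997²+997²) = √1988018 ≈ 1410, ∠ = arctan(997/997) ≈ 45.00°
pole at origin: |s| = 997, ∠ = 90.00° (in denominator)
|G| = 500 · 997 / 1.4058e+06 ≈ 0.3546
Gain = 20 log₁₀(0.3546) ≈ -9.01 dB
∠G = 89.89° − 135.00° = -45.11°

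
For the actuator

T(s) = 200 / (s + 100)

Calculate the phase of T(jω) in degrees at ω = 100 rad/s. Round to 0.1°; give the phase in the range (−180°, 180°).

-45.0°

At s = jω = j100:
pole (s+100): 100 + j100 → |·| = √(100²+100²) = √20000 ≈ 141.42, ∠ = arctan(100/100) ≈ 45.00°
∠T = 0.00° − 45.00° = -45.00°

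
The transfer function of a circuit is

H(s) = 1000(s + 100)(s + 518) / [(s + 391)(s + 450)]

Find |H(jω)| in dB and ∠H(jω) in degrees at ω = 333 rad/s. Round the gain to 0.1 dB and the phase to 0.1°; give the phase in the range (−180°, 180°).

At s = jω = j333:
zero (s+100): 100 + j333 → |·| = √(100²+333²) = √120889 ≈ 347.69, ∠ = arctan(333/100) ≈ 73.28°
zero (s+518): 518 + j333 → |·| = √(518²+333²) = √379213 ≈ 615.8, ∠ = arctan(333/518) ≈ 32.74°
pole (s+391): 391 + j333 → |·| = √(391²+333²) = √263770 ≈ 513.59, ∠ = arctan(333/391) ≈ 40.42°
pole (s+450): 450 + j333 → |·| = √(450²+333²) = √313389 ≈ 559.81, ∠ = arctan(333/450) ≈ 36.50°
|H| = 1000 · 2.1411e+05 / 2.8751e+05 ≈ 744.7
Gain = 20 log₁₀(744.7) ≈ 57.44 dB
∠H = 106.02° − 76.92° = 29.10°

57.4 dB, 29.1°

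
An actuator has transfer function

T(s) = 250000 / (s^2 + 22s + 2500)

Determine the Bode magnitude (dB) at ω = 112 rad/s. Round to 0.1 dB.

At s = jω = j112:
quadratic: (j112)² + 22·j112 + 2500 = -10044 + j2464 → |·| ≈ 10342, ∠ ≈ 166.22°
|T| = 250000 / 10342 ≈ 24.173
Gain = 20 log₁₀(24.173) ≈ 27.67 dB

27.7 dB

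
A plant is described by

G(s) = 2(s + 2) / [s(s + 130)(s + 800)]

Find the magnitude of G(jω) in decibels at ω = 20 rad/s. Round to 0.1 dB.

At s = jω = j20:
zero (s+2): 2 + j20 → |·| = √(2²+20²) = √404 ≈ 20.1, ∠ = arctan(20/2) ≈ 84.29°
pole (s+130): 130 + j20 → |·| = √(130²+20²) = √17300 ≈ 131.53, ∠ = arctan(20/130) ≈ 8.75°
pole (s+800): 800 + j20 → |·| = √(800²+20²) = √640400 ≈ 800.25, ∠ = arctan(20/800) ≈ 1.43°
pole at origin: |s| = 20, ∠ = 90.00° (in denominator)
|G| = 2 · 20.1 / 2.1051e+06 ≈ 1.9096e-05
Gain = 20 log₁₀(1.9096e-05) ≈ -94.38 dB

-94.4 dB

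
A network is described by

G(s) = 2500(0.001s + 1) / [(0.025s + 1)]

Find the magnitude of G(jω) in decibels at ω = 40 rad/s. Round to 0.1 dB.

At ω = 40 rad/s:
zero (1 + j40·0.001) = 1 + j0.04 → |·| ≈ 1.0008, ∠ ≈ 2.29°
pole (1 + j40·0.025) = 1 + j1 → |·| ≈ 1.4142, ∠ ≈ 45.00°
|G| = 2500 · 1.0008 / (1.4142) ≈ 1769.2
Gain = 20 log₁₀(1769.2) ≈ 64.96 dB

65.0 dB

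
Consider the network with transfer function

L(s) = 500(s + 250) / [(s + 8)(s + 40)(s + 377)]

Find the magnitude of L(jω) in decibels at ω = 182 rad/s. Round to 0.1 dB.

At s = jω = j182:
zero (s+250): 250 + j182 → |·| = √(250²+182²) = √95624 ≈ 309.23, ∠ = arctan(182/250) ≈ 36.05°
pole (s+8): 8 + j182 → |·| = √(8²+182²) = √33188 ≈ 182.18, ∠ = arctan(182/8) ≈ 87.48°
pole (s+40): 40 + j182 → |·| = √(40²+182²) = √34724 ≈ 186.34, ∠ = arctan(182/40) ≈ 77.60°
pole (s+377): 377 + j182 → |·| = √(377²+182²) = √175253 ≈ 418.63, ∠ = arctan(182/377) ≈ 25.77°
|L| = 500 · 309.23 / 1.4211e+07 ≈ 0.01088
Gain = 20 log₁₀(0.01088) ≈ -39.27 dB

-39.3 dB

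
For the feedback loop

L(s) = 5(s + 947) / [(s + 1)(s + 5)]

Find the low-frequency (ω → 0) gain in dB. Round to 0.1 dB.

59.5 dB

L(0) = 5·947 / (1·5) = 947
20 log₁₀(947) ≈ 59.53 dB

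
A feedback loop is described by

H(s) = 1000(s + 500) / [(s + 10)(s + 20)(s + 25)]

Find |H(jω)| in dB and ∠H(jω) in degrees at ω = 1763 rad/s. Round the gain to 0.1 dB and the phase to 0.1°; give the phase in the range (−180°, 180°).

-69.5 dB, 166.0°

At s = jω = j1763:
zero (s+500): 500 + j1763 → |·| = √(500²+1763²) = √3358169 ≈ 1832.5, ∠ = arctan(1763/500) ≈ 74.17°
pole (s+10): 10 + j1763 → |·| = √(10²+1763²) = √3108269 ≈ 1763, ∠ = arctan(1763/10) ≈ 89.68°
pole (s+20): 20 + j1763 → |·| = √(20²+1763²) = √3108569 ≈ 1763.1, ∠ = arctan(1763/20) ≈ 89.35°
pole (s+25): 25 + j1763 → |·| = √(25²+1763²) = √3108794 ≈ 1763.2, ∠ = arctan(1763/25) ≈ 89.19°
|H| = 1000 · 1832.5 / 5.4806e+09 ≈ 0.00033436
Gain = 20 log₁₀(0.00033436) ≈ -69.52 dB
∠H = 74.17° − 268.22° = -194.05° ≡ 165.95° (principal value)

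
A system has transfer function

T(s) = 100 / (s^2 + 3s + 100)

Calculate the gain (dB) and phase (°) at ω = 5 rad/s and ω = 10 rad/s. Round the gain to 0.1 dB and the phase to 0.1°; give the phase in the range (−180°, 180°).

At s = jω = j5:
quadratic: (j5)² + 3·j5 + 100 = 75 + j15 → |·| ≈ 76.485, ∠ ≈ 11.31°
|T| = 100 / 76.485 ≈ 1.3074
Gain = 20 log₁₀(1.3074) ≈ 2.33 dB
∠T = 0.00° − 11.31° = -11.31°

At s = jω = j10:
quadratic: (j10)² + 3·j10 + 100 = 0 + j30 → |·| ≈ 30, ∠ ≈ 90.00°
|T| = 100 / 30 ≈ 3.3333
Gain = 20 log₁₀(3.3333) ≈ 10.46 dB
∠T = 0.00° − 90.00° = -90.00°

ω = 5: 2.3 dB, -11.3°; ω = 10: 10.5 dB, -90.0°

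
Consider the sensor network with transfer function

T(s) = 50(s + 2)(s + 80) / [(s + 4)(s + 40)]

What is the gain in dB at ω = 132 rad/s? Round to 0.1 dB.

At s = jω = j132:
zero (s+2): 2 + j132 → |·| = √(2²+132²) = √17428 ≈ 132.02, ∠ = arctan(132/2) ≈ 89.13°
zero (s+80): 80 + j132 → |·| = √(80²+132²) = √23824 ≈ 154.35, ∠ = arctan(132/80) ≈ 58.78°
pole (s+4): 4 + j132 → |·| = √(4²+132²) = √17440 ≈ 132.06, ∠ = arctan(132/4) ≈ 88.26°
pole (s+40): 40 + j132 → |·| = √(40²+132²) = √19024 ≈ 137.93, ∠ = arctan(132/40) ≈ 73.14°
|T| = 50 · 20377 / 18215 ≈ 55.935
Gain = 20 log₁₀(55.935) ≈ 34.95 dB

35.0 dB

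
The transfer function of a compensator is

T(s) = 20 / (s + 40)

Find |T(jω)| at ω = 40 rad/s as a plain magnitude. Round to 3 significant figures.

At s = jω = j40:
pole (s+40): 40 + j40 → |·| = √(40²+40²) = √3200 ≈ 56.569, ∠ = arctan(40/40) ≈ 45.00°
|T| = 20 / 56.569 ≈ 0.35355

0.354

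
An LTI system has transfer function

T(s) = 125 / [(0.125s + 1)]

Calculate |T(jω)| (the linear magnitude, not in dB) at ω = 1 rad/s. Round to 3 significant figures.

At ω = 1 rad/s:
pole (1 + j1·0.125) = 1 + j0.125 → |·| ≈ 1.0078, ∠ ≈ 7.13°
|T| = 125 · 1 / (1.0078) ≈ 124.03

124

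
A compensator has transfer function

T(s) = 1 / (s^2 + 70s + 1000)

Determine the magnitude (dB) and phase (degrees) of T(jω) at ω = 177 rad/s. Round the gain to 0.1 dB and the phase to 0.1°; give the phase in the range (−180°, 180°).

-90.3 dB, -157.8°

Substitute s = j177:
Numerator: 1 = 1 + j0
Denominator: (j177)^2 + 70(j177) + 1000 = -30329 + j12390
|N| = √(1² + 0²) ≈ 1, ∠N ≈ 0.00°
|D| = √(30329² + 12390²) ≈ 32762, ∠D ≈ 157.78°
|T| = 1 / 32762 ≈ 3.0523e-05
Gain = 20 log₁₀(3.0523e-05) ≈ -90.31 dB
∠T = 0.00° − 157.78° = -157.78°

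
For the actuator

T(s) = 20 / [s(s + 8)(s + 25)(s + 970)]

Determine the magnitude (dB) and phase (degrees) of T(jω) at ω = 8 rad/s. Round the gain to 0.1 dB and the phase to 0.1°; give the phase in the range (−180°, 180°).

-101.2 dB, -153.2°

At s = jω = j8:
pole (s+8): 8 + j8 → |·| = √(8²+8²) = √128 ≈ 11.314, ∠ = arctan(8/8) ≈ 45.00°
pole (s+25): 25 + j8 → |·| = √(25²+8²) = √689 ≈ 26.249, ∠ = arctan(8/25) ≈ 17.74°
pole (s+970): 970 + j8 → |·| = √(970²+8²) = √940964 ≈ 970.03, ∠ = arctan(8/970) ≈ 0.47°
pole at origin: |s| = 8, ∠ = 90.00° (in denominator)
|T| = 20 / 2.3046e+06 ≈ 8.6783e-06
Gain = 20 log₁₀(8.6783e-06) ≈ -101.23 dB
∠T = 0.00° − 153.21° = -153.21°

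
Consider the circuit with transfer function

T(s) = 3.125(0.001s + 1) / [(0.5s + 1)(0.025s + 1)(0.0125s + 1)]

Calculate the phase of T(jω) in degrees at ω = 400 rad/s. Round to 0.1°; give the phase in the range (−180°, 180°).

At ω = 400 rad/s:
zero (1 + j400·0.001) = 1 + j0.4 → |·| ≈ 1.077, ∠ ≈ 21.80°
pole (1 + j400·0.5) = 1 + j200 → |·| ≈ 200, ∠ ≈ 89.71°
pole (1 + j400·0.025) = 1 + j10 → |·| ≈ 10.05, ∠ ≈ 84.29°
pole (1 + j400·0.0125) = 1 + j5 → |·| ≈ 5.099, ∠ ≈ 78.69°
∠T = (21.80°) − (89.71° + 84.29° + 78.69°) = -230.89° ≡ 129.11° (principal value)

129.1°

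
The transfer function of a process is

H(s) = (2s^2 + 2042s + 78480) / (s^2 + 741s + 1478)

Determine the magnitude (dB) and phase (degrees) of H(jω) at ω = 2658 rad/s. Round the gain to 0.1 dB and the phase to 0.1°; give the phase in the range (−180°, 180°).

Substitute s = j2658:
Numerator: 2(j2658)^2 + 2042(j2658) + 78480 = -14051448 + j5427636
Denominator: (j2658)^2 + 741(j2658) + 1478 = -7063486 + j1969578
|N| = √(14051448² + 5427636²) ≈ 1.5063e+07, ∠N ≈ 158.88°
|D| = √(7063486² + 1969578²) ≈ 7.3329e+06, ∠D ≈ 164.42°
|H| = 1.5063e+07 / 7.3329e+06 ≈ 2.0542
Gain = 20 log₁₀(2.0542) ≈ 6.25 dB
∠H = 158.88° − 164.42° = -5.54°

6.3 dB, -5.5°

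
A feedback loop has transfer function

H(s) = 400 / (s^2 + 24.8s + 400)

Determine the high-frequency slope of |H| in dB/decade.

Each pole contributes −20 dB/decade at high frequency; each zero contributes +20 dB/decade.
Net: 0 zero(s) − 2 pole(s) → -40 dB/decade.

-40 dB/decade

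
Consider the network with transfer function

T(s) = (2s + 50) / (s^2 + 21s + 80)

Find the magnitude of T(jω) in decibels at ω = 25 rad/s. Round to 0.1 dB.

Substitute s = j25:
Numerator: 2(j25) + 50 = 50 + j50
Denominator: (j25)^2 + 21(j25) + 80 = -545 + j525
|N| = √(50² + 50²) ≈ 70.711, ∠N ≈ 45.00°
|D| = √(545² + 525²) ≈ 756.74, ∠D ≈ 136.07°
|T| = 70.711 / 756.74 ≈ 0.093442
Gain = 20 log₁₀(0.093442) ≈ -20.59 dB

-20.6 dB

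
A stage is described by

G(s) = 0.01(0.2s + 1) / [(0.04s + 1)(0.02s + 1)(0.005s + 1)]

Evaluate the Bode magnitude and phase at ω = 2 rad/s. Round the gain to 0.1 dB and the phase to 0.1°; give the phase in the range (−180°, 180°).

At ω = 2 rad/s:
zero (1 + j2·0.2) = 1 + j0.4 → |·| ≈ 1.077, ∠ ≈ 21.80°
pole (1 + j2·0.04) = 1 + j0.08 → |·| ≈ 1.0032, ∠ ≈ 4.57°
pole (1 + j2·0.02) = 1 + j0.04 → |·| ≈ 1.0008, ∠ ≈ 2.29°
pole (1 + j2·0.005) = 1 + j0.01 → |·| ≈ 1, ∠ ≈ 0.57°
|G| = 0.01 · 1.077 / (1.0032 · 1.0008 · 1) ≈ 0.010727
Gain = 20 log₁₀(0.010727) ≈ -39.39 dB
∠G = (21.80°) − (4.57° + 2.29° + 0.57°) = 14.37°

-39.4 dB, 14.4°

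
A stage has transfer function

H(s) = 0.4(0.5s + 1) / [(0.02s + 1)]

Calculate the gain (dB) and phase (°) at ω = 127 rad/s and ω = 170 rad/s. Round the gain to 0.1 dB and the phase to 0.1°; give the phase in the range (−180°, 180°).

At ω = 127 rad/s:
zero (1 + j127·0.5) = 1 + j63.5 → |·| ≈ 63.508, ∠ ≈ 89.10°
pole (1 + j127·0.02) = 1 + j2.54 → |·| ≈ 2.7298, ∠ ≈ 68.51°
|H| = 0.4 · 63.508 / (2.7298) ≈ 9.3059
Gain = 20 log₁₀(9.3059) ≈ 19.38 dB
∠H = (89.10°) − (68.51°) = 20.59°

At ω = 170 rad/s:
zero (1 + j170·0.5) = 1 + j85 → |·| ≈ 85.006, ∠ ≈ 89.33°
pole (1 + j170·0.02) = 1 + j3.4 → |·| ≈ 3.544, ∠ ≈ 73.61°
|H| = 0.4 · 85.006 / (3.544) ≈ 9.5944
Gain = 20 log₁₀(9.5944) ≈ 19.64 dB
∠H = (89.33°) − (73.61°) = 15.72°

ω = 127: 19.4 dB, 20.6°; ω = 170: 19.6 dB, 15.7°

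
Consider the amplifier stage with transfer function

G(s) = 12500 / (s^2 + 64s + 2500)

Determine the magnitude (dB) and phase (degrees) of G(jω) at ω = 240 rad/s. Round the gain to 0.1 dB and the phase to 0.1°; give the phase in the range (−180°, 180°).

At s = jω = j240:
quadratic: (j240)² + 64·j240 + 2500 = -55100 + j15360 → |·| ≈ 57201, ∠ ≈ 164.42°
|G| = 12500 / 57201 ≈ 0.21853
Gain = 20 log₁₀(0.21853) ≈ -13.21 dB
∠G = 0.00° − 164.42° = -164.42°

-13.2 dB, -164.4°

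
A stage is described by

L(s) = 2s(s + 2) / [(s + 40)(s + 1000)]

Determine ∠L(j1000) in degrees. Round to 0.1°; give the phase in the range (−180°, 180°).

47.2°

At s = jω = j1000:
zero (s+2): 2 + j1000 → |·| = √(2²+1000²) = √1000004 ≈ 1000, ∠ = arctan(1000/2) ≈ 89.89°
zero at origin: s = j1000 → |·| = 1000, ∠ = 90.00°
pole (s+40): 40 + j1000 → |·| = √(40²+1000²) = √1001600 ≈ 1000.8, ∠ = arctan(1000/40) ≈ 87.71°
pole (s+1000): 1000 + j1000 → |·| = √(1000²+1000²) = √2000000 ≈ 1414.2, ∠ = arctan(1000/1000) ≈ 45.00°
∠L = 179.89° − 132.71° = 47.18°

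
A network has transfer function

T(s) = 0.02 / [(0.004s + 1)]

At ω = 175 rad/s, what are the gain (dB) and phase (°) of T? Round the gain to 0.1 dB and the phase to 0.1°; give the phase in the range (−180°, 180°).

At ω = 175 rad/s:
pole (1 + j175·0.004) = 1 + j0.7 → |·| ≈ 1.2207, ∠ ≈ 34.99°
|T| = 0.02 · 1 / (1.2207) ≈ 0.016384
Gain = 20 log₁₀(0.016384) ≈ -35.71 dB
∠T = (0°) − (34.99°) = -34.99°

-35.7 dB, -35.0°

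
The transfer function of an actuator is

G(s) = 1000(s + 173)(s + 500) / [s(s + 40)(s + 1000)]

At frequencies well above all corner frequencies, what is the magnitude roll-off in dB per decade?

-20 dB/decade

Each pole contributes −20 dB/decade at high frequency; each zero contributes +20 dB/decade.
Net: 2 zero(s) − 3 pole(s) → -20 dB/decade.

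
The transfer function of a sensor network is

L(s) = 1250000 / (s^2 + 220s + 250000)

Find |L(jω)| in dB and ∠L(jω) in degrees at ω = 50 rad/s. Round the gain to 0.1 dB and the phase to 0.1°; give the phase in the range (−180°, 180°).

At s = jω = j50:
quadratic: (j50)² + 220·j50 + 250000 = 247500 + j11000 → |·| ≈ 2.4774e+05, ∠ ≈ 2.54°
|L| = 1250000 / 2.4774e+05 ≈ 5.0456
Gain = 20 log₁₀(5.0456) ≈ 14.06 dB
∠L = 0.00° − 2.54° = -2.54°

14.1 dB, -2.5°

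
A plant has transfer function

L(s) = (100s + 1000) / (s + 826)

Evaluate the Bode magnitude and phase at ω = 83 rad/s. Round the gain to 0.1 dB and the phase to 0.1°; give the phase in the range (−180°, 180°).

20.1 dB, 77.4°

Substitute s = j83:
Numerator: 100(j83) + 1000 = 1000 + j8300
Denominator: (j83) + 826 = 826 + j83
|N| = √(1000² + 8300²) ≈ 8360, ∠N ≈ 83.13°
|D| = √(826² + 83²) ≈ 830.16, ∠D ≈ 5.74°
|L| = 8360 / 830.16 ≈ 10.07
Gain = 20 log₁₀(10.07) ≈ 20.06 dB
∠L = 83.13° − 5.74° = 77.39°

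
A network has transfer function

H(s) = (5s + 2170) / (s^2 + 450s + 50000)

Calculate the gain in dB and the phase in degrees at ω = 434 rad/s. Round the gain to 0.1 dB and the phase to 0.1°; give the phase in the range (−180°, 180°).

-37.8 dB, -80.3°

Substitute s = j434:
Numerator: 5(j434) + 2170 = 2170 + j2170
Denominator: (j434)^2 + 450(j434) + 50000 = -138356 + j195300
|N| = √(2170² + 2170²) ≈ 3068.8, ∠N ≈ 45.00°
|D| = √(138356² + 195300²) ≈ 2.3934e+05, ∠D ≈ 125.31°
|H| = 3068.8 / 2.3934e+05 ≈ 0.012822
Gain = 20 log₁₀(0.012822) ≈ -37.84 dB
∠H = 45.00° − 125.31° = -80.31°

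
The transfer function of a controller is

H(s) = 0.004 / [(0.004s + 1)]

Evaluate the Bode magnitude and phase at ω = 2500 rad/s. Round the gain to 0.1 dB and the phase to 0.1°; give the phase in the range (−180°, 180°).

-68.0 dB, -84.3°

At ω = 2500 rad/s:
pole (1 + j2500·0.004) = 1 + j10 → |·| ≈ 10.05, ∠ ≈ 84.29°
|H| = 0.004 · 1 / (10.05) ≈ 0.00039801
Gain = 20 log₁₀(0.00039801) ≈ -68.00 dB
∠H = (0°) − (84.29°) = -84.29°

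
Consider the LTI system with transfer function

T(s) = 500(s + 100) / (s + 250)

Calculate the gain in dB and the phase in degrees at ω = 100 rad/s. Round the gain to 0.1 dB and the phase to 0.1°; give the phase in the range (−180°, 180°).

At s = jω = j100:
zero (s+100): 100 + j100 → |·| = √(100²+100²) = √20000 ≈ 141.42, ∠ = arctan(100/100) ≈ 45.00°
pole (s+250): 250 + j100 → |·| = √(250²+100²) = √72500 ≈ 269.26, ∠ = arctan(100/250) ≈ 21.80°
|T| = 500 · 141.42 / 269.26 ≈ 262.61
Gain = 20 log₁₀(262.61) ≈ 48.39 dB
∠T = 45.00° − 21.80° = 23.20°

48.4 dB, 23.2°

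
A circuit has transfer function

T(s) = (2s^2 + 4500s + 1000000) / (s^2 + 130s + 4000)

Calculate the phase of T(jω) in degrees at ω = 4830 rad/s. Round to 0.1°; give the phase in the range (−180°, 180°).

Substitute s = j4830:
Numerator: 2(j4830)^2 + 4500(j4830) + 1000000 = -45657800 + j21735000
Denominator: (j4830)^2 + 130(j4830) + 4000 = -23324900 + j627900
|N| = √(45657800² + 21735000²) ≈ 5.0567e+07, ∠N ≈ 154.54°
|D| = √(23324900² + 627900²) ≈ 2.3333e+07, ∠D ≈ 178.46°
∠T = 154.54° − 178.46° = -23.92°

-23.9°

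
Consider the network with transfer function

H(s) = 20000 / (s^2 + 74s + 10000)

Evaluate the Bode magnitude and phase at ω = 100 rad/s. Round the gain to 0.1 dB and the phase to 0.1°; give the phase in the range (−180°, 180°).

8.6 dB, -90.0°

At s = jω = j100:
quadratic: (j100)² + 74·j100 + 10000 = 0 + j7400 → |·| ≈ 7400, ∠ ≈ 90.00°
|H| = 20000 / 7400 ≈ 2.7027
Gain = 20 log₁₀(2.7027) ≈ 8.64 dB
∠H = 0.00° − 90.00° = -90.00°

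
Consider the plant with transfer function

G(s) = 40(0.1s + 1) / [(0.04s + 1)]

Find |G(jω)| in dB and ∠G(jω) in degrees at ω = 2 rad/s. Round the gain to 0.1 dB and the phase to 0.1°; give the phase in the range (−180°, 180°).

32.2 dB, 6.7°

At ω = 2 rad/s:
zero (1 + j2·0.1) = 1 + j0.2 → |·| ≈ 1.0198, ∠ ≈ 11.31°
pole (1 + j2·0.04) = 1 + j0.08 → |·| ≈ 1.0032, ∠ ≈ 4.57°
|G| = 40 · 1.0198 / (1.0032) ≈ 40.662
Gain = 20 log₁₀(40.662) ≈ 32.18 dB
∠G = (11.31°) − (4.57°) = 6.74°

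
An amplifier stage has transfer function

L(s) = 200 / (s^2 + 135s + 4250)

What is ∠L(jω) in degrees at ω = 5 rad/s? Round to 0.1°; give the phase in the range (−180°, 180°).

Substitute s = j5:
Numerator: 200 = 200 + j0
Denominator: (j5)^2 + 135(j5) + 4250 = 4225 + j675
|N| = √(200² + 0²) ≈ 200, ∠N ≈ 0.00°
|D| = √(4225² + 675²) ≈ 4278.6, ∠D ≈ 9.08°
∠L = 0.00° − 9.08° = -9.08°

-9.1°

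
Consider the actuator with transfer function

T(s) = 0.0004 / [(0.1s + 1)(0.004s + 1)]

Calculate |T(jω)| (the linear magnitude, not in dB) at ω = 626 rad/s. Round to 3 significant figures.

At ω = 626 rad/s:
pole (1 + j626·0.1) = 1 + j62.6 → |·| ≈ 62.608, ∠ ≈ 89.08°
pole (1 + j626·0.004) = 1 + j2.504 → |·| ≈ 2.6963, ∠ ≈ 68.23°
|T| = 0.0004 · 1 / (62.608 · 2.6963) ≈ 2.3695e-06

2.37e-06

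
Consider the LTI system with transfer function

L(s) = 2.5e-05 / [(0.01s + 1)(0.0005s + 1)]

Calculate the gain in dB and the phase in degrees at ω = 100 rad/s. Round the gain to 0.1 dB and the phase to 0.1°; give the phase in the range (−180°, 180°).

-95.1 dB, -47.9°

At ω = 100 rad/s:
pole (1 + j100·0.01) = 1 + j1 → |·| ≈ 1.4142, ∠ ≈ 45.00°
pole (1 + j100·0.0005) = 1 + j0.05 → |·| ≈ 1.0012, ∠ ≈ 2.86°
|L| = 2.5e-05 · 1 / (1.4142 · 1.0012) ≈ 1.7657e-05
Gain = 20 log₁₀(1.7657e-05) ≈ -95.06 dB
∠L = (0°) − (45.00° + 2.86°) = -47.86°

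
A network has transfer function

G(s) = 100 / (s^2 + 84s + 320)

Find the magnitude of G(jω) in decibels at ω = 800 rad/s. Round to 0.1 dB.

Substitute s = j800:
Numerator: 100 = 100 + j0
Denominator: (j800)^2 + 84(j800) + 320 = -639680 + j67200
|N| = √(100² + 0²) ≈ 100, ∠N ≈ 0.00°
|D| = √(639680² + 67200²) ≈ 6.432e+05, ∠D ≈ 174.00°
|G| = 100 / 6.432e+05 ≈ 0.00015547
Gain = 20 log₁₀(0.00015547) ≈ -76.17 dB

-76.2 dB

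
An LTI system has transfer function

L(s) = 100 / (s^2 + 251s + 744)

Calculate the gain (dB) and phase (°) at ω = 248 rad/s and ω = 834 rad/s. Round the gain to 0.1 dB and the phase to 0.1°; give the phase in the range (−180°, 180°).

Substitute s = j248:
Numerator: 100 = 100 + j0
Denominator: (j248)^2 + 251(j248) + 744 = -60760 + j62248
|N| = √(100² + 0²) ≈ 100, ∠N ≈ 0.00°
|D| = √(60760² + 62248²) ≈ 86986, ∠D ≈ 134.31°
|L| = 100 / 86986 ≈ 0.0011496
Gain = 20 log₁₀(0.0011496) ≈ -58.79 dB
∠L = 0.00° − 134.31° = -134.31°

Substitute s = j834:
Numerator: 100 = 100 + j0
Denominator: (j834)^2 + 251(j834) + 744 = -694812 + j209334
|N| = √(100² + 0²) ≈ 100, ∠N ≈ 0.00°
|D| = √(694812² + 209334²) ≈ 7.2566e+05, ∠D ≈ 163.23°
|L| = 100 / 7.2566e+05 ≈ 0.00013781
Gain = 20 log₁₀(0.00013781) ≈ -77.21 dB
∠L = 0.00° − 163.23° = -163.23°

ω = 248: -58.8 dB, -134.3°; ω = 834: -77.2 dB, -163.2°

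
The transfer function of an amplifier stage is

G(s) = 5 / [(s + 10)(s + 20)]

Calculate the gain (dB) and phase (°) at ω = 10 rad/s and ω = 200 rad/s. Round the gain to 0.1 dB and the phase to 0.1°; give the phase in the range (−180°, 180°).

At s = jω = j10:
pole (s+10): 10 + j10 → |·| = √(10²+10²) = √200 ≈ 14.142, ∠ = arctan(10/10) ≈ 45.00°
pole (s+20): 20 + j10 → |·| = √(20²+10²) = √500 ≈ 22.361, ∠ = arctan(10/20) ≈ 26.57°
|G| = 5 / 316.23 ≈ 0.015811
Gain = 20 log₁₀(0.015811) ≈ -36.02 dB
∠G = 0.00° − 71.57° = -71.57°

At s = jω = j200:
pole (s+10): 10 + j200 → |·| = √(10²+200²) = √40100 ≈ 200.25, ∠ = arctan(200/10) ≈ 87.14°
pole (s+20): 20 + j200 → |·| = √(20²+200²) = √40400 ≈ 201, ∠ = arctan(200/20) ≈ 84.29°
|G| = 5 / 40250 ≈ 0.00012422
Gain = 20 log₁₀(0.00012422) ≈ -78.12 dB
∠G = 0.00° − 171.43° = -171.43°

ω = 10: -36.0 dB, -71.6°; ω = 200: -78.1 dB, -171.4°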